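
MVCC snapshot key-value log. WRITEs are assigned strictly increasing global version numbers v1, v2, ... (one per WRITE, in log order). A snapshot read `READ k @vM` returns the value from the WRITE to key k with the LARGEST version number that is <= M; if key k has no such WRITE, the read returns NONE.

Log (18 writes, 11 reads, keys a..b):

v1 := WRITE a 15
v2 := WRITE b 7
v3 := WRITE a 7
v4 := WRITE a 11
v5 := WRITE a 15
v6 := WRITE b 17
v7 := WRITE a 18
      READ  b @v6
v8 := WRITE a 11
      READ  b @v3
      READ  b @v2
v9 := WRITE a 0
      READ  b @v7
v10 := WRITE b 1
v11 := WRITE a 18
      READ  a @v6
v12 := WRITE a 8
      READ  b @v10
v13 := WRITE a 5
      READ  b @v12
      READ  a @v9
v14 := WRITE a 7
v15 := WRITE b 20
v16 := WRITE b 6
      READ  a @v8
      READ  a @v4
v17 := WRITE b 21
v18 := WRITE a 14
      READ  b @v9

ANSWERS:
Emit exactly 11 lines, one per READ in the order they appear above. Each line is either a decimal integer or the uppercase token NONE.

v1: WRITE a=15  (a history now [(1, 15)])
v2: WRITE b=7  (b history now [(2, 7)])
v3: WRITE a=7  (a history now [(1, 15), (3, 7)])
v4: WRITE a=11  (a history now [(1, 15), (3, 7), (4, 11)])
v5: WRITE a=15  (a history now [(1, 15), (3, 7), (4, 11), (5, 15)])
v6: WRITE b=17  (b history now [(2, 7), (6, 17)])
v7: WRITE a=18  (a history now [(1, 15), (3, 7), (4, 11), (5, 15), (7, 18)])
READ b @v6: history=[(2, 7), (6, 17)] -> pick v6 -> 17
v8: WRITE a=11  (a history now [(1, 15), (3, 7), (4, 11), (5, 15), (7, 18), (8, 11)])
READ b @v3: history=[(2, 7), (6, 17)] -> pick v2 -> 7
READ b @v2: history=[(2, 7), (6, 17)] -> pick v2 -> 7
v9: WRITE a=0  (a history now [(1, 15), (3, 7), (4, 11), (5, 15), (7, 18), (8, 11), (9, 0)])
READ b @v7: history=[(2, 7), (6, 17)] -> pick v6 -> 17
v10: WRITE b=1  (b history now [(2, 7), (6, 17), (10, 1)])
v11: WRITE a=18  (a history now [(1, 15), (3, 7), (4, 11), (5, 15), (7, 18), (8, 11), (9, 0), (11, 18)])
READ a @v6: history=[(1, 15), (3, 7), (4, 11), (5, 15), (7, 18), (8, 11), (9, 0), (11, 18)] -> pick v5 -> 15
v12: WRITE a=8  (a history now [(1, 15), (3, 7), (4, 11), (5, 15), (7, 18), (8, 11), (9, 0), (11, 18), (12, 8)])
READ b @v10: history=[(2, 7), (6, 17), (10, 1)] -> pick v10 -> 1
v13: WRITE a=5  (a history now [(1, 15), (3, 7), (4, 11), (5, 15), (7, 18), (8, 11), (9, 0), (11, 18), (12, 8), (13, 5)])
READ b @v12: history=[(2, 7), (6, 17), (10, 1)] -> pick v10 -> 1
READ a @v9: history=[(1, 15), (3, 7), (4, 11), (5, 15), (7, 18), (8, 11), (9, 0), (11, 18), (12, 8), (13, 5)] -> pick v9 -> 0
v14: WRITE a=7  (a history now [(1, 15), (3, 7), (4, 11), (5, 15), (7, 18), (8, 11), (9, 0), (11, 18), (12, 8), (13, 5), (14, 7)])
v15: WRITE b=20  (b history now [(2, 7), (6, 17), (10, 1), (15, 20)])
v16: WRITE b=6  (b history now [(2, 7), (6, 17), (10, 1), (15, 20), (16, 6)])
READ a @v8: history=[(1, 15), (3, 7), (4, 11), (5, 15), (7, 18), (8, 11), (9, 0), (11, 18), (12, 8), (13, 5), (14, 7)] -> pick v8 -> 11
READ a @v4: history=[(1, 15), (3, 7), (4, 11), (5, 15), (7, 18), (8, 11), (9, 0), (11, 18), (12, 8), (13, 5), (14, 7)] -> pick v4 -> 11
v17: WRITE b=21  (b history now [(2, 7), (6, 17), (10, 1), (15, 20), (16, 6), (17, 21)])
v18: WRITE a=14  (a history now [(1, 15), (3, 7), (4, 11), (5, 15), (7, 18), (8, 11), (9, 0), (11, 18), (12, 8), (13, 5), (14, 7), (18, 14)])
READ b @v9: history=[(2, 7), (6, 17), (10, 1), (15, 20), (16, 6), (17, 21)] -> pick v6 -> 17

Answer: 17
7
7
17
15
1
1
0
11
11
17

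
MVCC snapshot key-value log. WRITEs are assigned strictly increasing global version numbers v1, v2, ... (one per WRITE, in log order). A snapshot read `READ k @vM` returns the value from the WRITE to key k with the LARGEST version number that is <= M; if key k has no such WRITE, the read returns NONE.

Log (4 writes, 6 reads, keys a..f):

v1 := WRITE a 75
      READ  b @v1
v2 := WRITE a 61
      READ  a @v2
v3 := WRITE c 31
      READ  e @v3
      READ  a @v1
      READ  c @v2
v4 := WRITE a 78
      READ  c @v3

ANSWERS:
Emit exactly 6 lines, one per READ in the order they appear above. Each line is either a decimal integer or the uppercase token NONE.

v1: WRITE a=75  (a history now [(1, 75)])
READ b @v1: history=[] -> no version <= 1 -> NONE
v2: WRITE a=61  (a history now [(1, 75), (2, 61)])
READ a @v2: history=[(1, 75), (2, 61)] -> pick v2 -> 61
v3: WRITE c=31  (c history now [(3, 31)])
READ e @v3: history=[] -> no version <= 3 -> NONE
READ a @v1: history=[(1, 75), (2, 61)] -> pick v1 -> 75
READ c @v2: history=[(3, 31)] -> no version <= 2 -> NONE
v4: WRITE a=78  (a history now [(1, 75), (2, 61), (4, 78)])
READ c @v3: history=[(3, 31)] -> pick v3 -> 31

Answer: NONE
61
NONE
75
NONE
31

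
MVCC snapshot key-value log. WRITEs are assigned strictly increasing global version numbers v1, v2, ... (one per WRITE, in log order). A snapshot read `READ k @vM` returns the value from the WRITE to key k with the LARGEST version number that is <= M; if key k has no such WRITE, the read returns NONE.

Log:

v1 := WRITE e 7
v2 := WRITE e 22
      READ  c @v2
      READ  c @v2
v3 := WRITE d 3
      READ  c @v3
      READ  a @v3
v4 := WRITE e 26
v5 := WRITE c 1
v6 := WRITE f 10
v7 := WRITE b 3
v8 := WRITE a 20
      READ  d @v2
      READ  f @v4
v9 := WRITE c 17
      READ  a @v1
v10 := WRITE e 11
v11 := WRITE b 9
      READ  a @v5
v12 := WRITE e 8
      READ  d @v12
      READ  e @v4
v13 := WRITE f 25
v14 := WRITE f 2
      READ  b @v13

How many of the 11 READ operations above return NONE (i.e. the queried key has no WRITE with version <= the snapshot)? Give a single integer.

Answer: 8

Derivation:
v1: WRITE e=7  (e history now [(1, 7)])
v2: WRITE e=22  (e history now [(1, 7), (2, 22)])
READ c @v2: history=[] -> no version <= 2 -> NONE
READ c @v2: history=[] -> no version <= 2 -> NONE
v3: WRITE d=3  (d history now [(3, 3)])
READ c @v3: history=[] -> no version <= 3 -> NONE
READ a @v3: history=[] -> no version <= 3 -> NONE
v4: WRITE e=26  (e history now [(1, 7), (2, 22), (4, 26)])
v5: WRITE c=1  (c history now [(5, 1)])
v6: WRITE f=10  (f history now [(6, 10)])
v7: WRITE b=3  (b history now [(7, 3)])
v8: WRITE a=20  (a history now [(8, 20)])
READ d @v2: history=[(3, 3)] -> no version <= 2 -> NONE
READ f @v4: history=[(6, 10)] -> no version <= 4 -> NONE
v9: WRITE c=17  (c history now [(5, 1), (9, 17)])
READ a @v1: history=[(8, 20)] -> no version <= 1 -> NONE
v10: WRITE e=11  (e history now [(1, 7), (2, 22), (4, 26), (10, 11)])
v11: WRITE b=9  (b history now [(7, 3), (11, 9)])
READ a @v5: history=[(8, 20)] -> no version <= 5 -> NONE
v12: WRITE e=8  (e history now [(1, 7), (2, 22), (4, 26), (10, 11), (12, 8)])
READ d @v12: history=[(3, 3)] -> pick v3 -> 3
READ e @v4: history=[(1, 7), (2, 22), (4, 26), (10, 11), (12, 8)] -> pick v4 -> 26
v13: WRITE f=25  (f history now [(6, 10), (13, 25)])
v14: WRITE f=2  (f history now [(6, 10), (13, 25), (14, 2)])
READ b @v13: history=[(7, 3), (11, 9)] -> pick v11 -> 9
Read results in order: ['NONE', 'NONE', 'NONE', 'NONE', 'NONE', 'NONE', 'NONE', 'NONE', '3', '26', '9']
NONE count = 8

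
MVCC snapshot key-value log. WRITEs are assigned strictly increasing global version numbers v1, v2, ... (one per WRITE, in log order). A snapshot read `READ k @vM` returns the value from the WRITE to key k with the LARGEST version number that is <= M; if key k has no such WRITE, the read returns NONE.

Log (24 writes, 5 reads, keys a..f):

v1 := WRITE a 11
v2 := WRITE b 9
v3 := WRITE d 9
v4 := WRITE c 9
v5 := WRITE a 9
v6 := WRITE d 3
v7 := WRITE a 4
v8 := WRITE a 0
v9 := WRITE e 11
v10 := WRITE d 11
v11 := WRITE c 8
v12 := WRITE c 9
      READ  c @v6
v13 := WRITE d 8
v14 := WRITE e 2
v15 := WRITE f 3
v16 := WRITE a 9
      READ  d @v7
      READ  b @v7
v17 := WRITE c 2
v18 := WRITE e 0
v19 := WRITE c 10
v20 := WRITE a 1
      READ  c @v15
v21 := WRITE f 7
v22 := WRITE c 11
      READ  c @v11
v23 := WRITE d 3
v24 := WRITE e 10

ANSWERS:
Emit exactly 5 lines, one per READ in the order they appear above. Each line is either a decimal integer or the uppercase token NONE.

Answer: 9
3
9
9
8

Derivation:
v1: WRITE a=11  (a history now [(1, 11)])
v2: WRITE b=9  (b history now [(2, 9)])
v3: WRITE d=9  (d history now [(3, 9)])
v4: WRITE c=9  (c history now [(4, 9)])
v5: WRITE a=9  (a history now [(1, 11), (5, 9)])
v6: WRITE d=3  (d history now [(3, 9), (6, 3)])
v7: WRITE a=4  (a history now [(1, 11), (5, 9), (7, 4)])
v8: WRITE a=0  (a history now [(1, 11), (5, 9), (7, 4), (8, 0)])
v9: WRITE e=11  (e history now [(9, 11)])
v10: WRITE d=11  (d history now [(3, 9), (6, 3), (10, 11)])
v11: WRITE c=8  (c history now [(4, 9), (11, 8)])
v12: WRITE c=9  (c history now [(4, 9), (11, 8), (12, 9)])
READ c @v6: history=[(4, 9), (11, 8), (12, 9)] -> pick v4 -> 9
v13: WRITE d=8  (d history now [(3, 9), (6, 3), (10, 11), (13, 8)])
v14: WRITE e=2  (e history now [(9, 11), (14, 2)])
v15: WRITE f=3  (f history now [(15, 3)])
v16: WRITE a=9  (a history now [(1, 11), (5, 9), (7, 4), (8, 0), (16, 9)])
READ d @v7: history=[(3, 9), (6, 3), (10, 11), (13, 8)] -> pick v6 -> 3
READ b @v7: history=[(2, 9)] -> pick v2 -> 9
v17: WRITE c=2  (c history now [(4, 9), (11, 8), (12, 9), (17, 2)])
v18: WRITE e=0  (e history now [(9, 11), (14, 2), (18, 0)])
v19: WRITE c=10  (c history now [(4, 9), (11, 8), (12, 9), (17, 2), (19, 10)])
v20: WRITE a=1  (a history now [(1, 11), (5, 9), (7, 4), (8, 0), (16, 9), (20, 1)])
READ c @v15: history=[(4, 9), (11, 8), (12, 9), (17, 2), (19, 10)] -> pick v12 -> 9
v21: WRITE f=7  (f history now [(15, 3), (21, 7)])
v22: WRITE c=11  (c history now [(4, 9), (11, 8), (12, 9), (17, 2), (19, 10), (22, 11)])
READ c @v11: history=[(4, 9), (11, 8), (12, 9), (17, 2), (19, 10), (22, 11)] -> pick v11 -> 8
v23: WRITE d=3  (d history now [(3, 9), (6, 3), (10, 11), (13, 8), (23, 3)])
v24: WRITE e=10  (e history now [(9, 11), (14, 2), (18, 0), (24, 10)])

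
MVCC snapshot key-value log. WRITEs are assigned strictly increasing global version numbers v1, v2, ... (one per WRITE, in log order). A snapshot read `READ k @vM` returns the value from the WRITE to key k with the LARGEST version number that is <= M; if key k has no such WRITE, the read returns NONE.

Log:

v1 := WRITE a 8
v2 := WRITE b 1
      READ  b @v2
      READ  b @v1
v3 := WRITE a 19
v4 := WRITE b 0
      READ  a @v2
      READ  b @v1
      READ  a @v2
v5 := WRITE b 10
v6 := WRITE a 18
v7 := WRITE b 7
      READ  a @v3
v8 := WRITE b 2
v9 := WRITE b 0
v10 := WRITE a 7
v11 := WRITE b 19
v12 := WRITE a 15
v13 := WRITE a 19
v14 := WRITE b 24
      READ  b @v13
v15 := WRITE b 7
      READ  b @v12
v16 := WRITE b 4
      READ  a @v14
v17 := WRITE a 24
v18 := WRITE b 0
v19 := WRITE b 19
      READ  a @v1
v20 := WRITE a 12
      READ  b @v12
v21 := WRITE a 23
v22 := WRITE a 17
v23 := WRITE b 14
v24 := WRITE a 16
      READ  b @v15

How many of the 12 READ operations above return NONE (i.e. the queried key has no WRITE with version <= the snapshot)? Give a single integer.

v1: WRITE a=8  (a history now [(1, 8)])
v2: WRITE b=1  (b history now [(2, 1)])
READ b @v2: history=[(2, 1)] -> pick v2 -> 1
READ b @v1: history=[(2, 1)] -> no version <= 1 -> NONE
v3: WRITE a=19  (a history now [(1, 8), (3, 19)])
v4: WRITE b=0  (b history now [(2, 1), (4, 0)])
READ a @v2: history=[(1, 8), (3, 19)] -> pick v1 -> 8
READ b @v1: history=[(2, 1), (4, 0)] -> no version <= 1 -> NONE
READ a @v2: history=[(1, 8), (3, 19)] -> pick v1 -> 8
v5: WRITE b=10  (b history now [(2, 1), (4, 0), (5, 10)])
v6: WRITE a=18  (a history now [(1, 8), (3, 19), (6, 18)])
v7: WRITE b=7  (b history now [(2, 1), (4, 0), (5, 10), (7, 7)])
READ a @v3: history=[(1, 8), (3, 19), (6, 18)] -> pick v3 -> 19
v8: WRITE b=2  (b history now [(2, 1), (4, 0), (5, 10), (7, 7), (8, 2)])
v9: WRITE b=0  (b history now [(2, 1), (4, 0), (5, 10), (7, 7), (8, 2), (9, 0)])
v10: WRITE a=7  (a history now [(1, 8), (3, 19), (6, 18), (10, 7)])
v11: WRITE b=19  (b history now [(2, 1), (4, 0), (5, 10), (7, 7), (8, 2), (9, 0), (11, 19)])
v12: WRITE a=15  (a history now [(1, 8), (3, 19), (6, 18), (10, 7), (12, 15)])
v13: WRITE a=19  (a history now [(1, 8), (3, 19), (6, 18), (10, 7), (12, 15), (13, 19)])
v14: WRITE b=24  (b history now [(2, 1), (4, 0), (5, 10), (7, 7), (8, 2), (9, 0), (11, 19), (14, 24)])
READ b @v13: history=[(2, 1), (4, 0), (5, 10), (7, 7), (8, 2), (9, 0), (11, 19), (14, 24)] -> pick v11 -> 19
v15: WRITE b=7  (b history now [(2, 1), (4, 0), (5, 10), (7, 7), (8, 2), (9, 0), (11, 19), (14, 24), (15, 7)])
READ b @v12: history=[(2, 1), (4, 0), (5, 10), (7, 7), (8, 2), (9, 0), (11, 19), (14, 24), (15, 7)] -> pick v11 -> 19
v16: WRITE b=4  (b history now [(2, 1), (4, 0), (5, 10), (7, 7), (8, 2), (9, 0), (11, 19), (14, 24), (15, 7), (16, 4)])
READ a @v14: history=[(1, 8), (3, 19), (6, 18), (10, 7), (12, 15), (13, 19)] -> pick v13 -> 19
v17: WRITE a=24  (a history now [(1, 8), (3, 19), (6, 18), (10, 7), (12, 15), (13, 19), (17, 24)])
v18: WRITE b=0  (b history now [(2, 1), (4, 0), (5, 10), (7, 7), (8, 2), (9, 0), (11, 19), (14, 24), (15, 7), (16, 4), (18, 0)])
v19: WRITE b=19  (b history now [(2, 1), (4, 0), (5, 10), (7, 7), (8, 2), (9, 0), (11, 19), (14, 24), (15, 7), (16, 4), (18, 0), (19, 19)])
READ a @v1: history=[(1, 8), (3, 19), (6, 18), (10, 7), (12, 15), (13, 19), (17, 24)] -> pick v1 -> 8
v20: WRITE a=12  (a history now [(1, 8), (3, 19), (6, 18), (10, 7), (12, 15), (13, 19), (17, 24), (20, 12)])
READ b @v12: history=[(2, 1), (4, 0), (5, 10), (7, 7), (8, 2), (9, 0), (11, 19), (14, 24), (15, 7), (16, 4), (18, 0), (19, 19)] -> pick v11 -> 19
v21: WRITE a=23  (a history now [(1, 8), (3, 19), (6, 18), (10, 7), (12, 15), (13, 19), (17, 24), (20, 12), (21, 23)])
v22: WRITE a=17  (a history now [(1, 8), (3, 19), (6, 18), (10, 7), (12, 15), (13, 19), (17, 24), (20, 12), (21, 23), (22, 17)])
v23: WRITE b=14  (b history now [(2, 1), (4, 0), (5, 10), (7, 7), (8, 2), (9, 0), (11, 19), (14, 24), (15, 7), (16, 4), (18, 0), (19, 19), (23, 14)])
v24: WRITE a=16  (a history now [(1, 8), (3, 19), (6, 18), (10, 7), (12, 15), (13, 19), (17, 24), (20, 12), (21, 23), (22, 17), (24, 16)])
READ b @v15: history=[(2, 1), (4, 0), (5, 10), (7, 7), (8, 2), (9, 0), (11, 19), (14, 24), (15, 7), (16, 4), (18, 0), (19, 19), (23, 14)] -> pick v15 -> 7
Read results in order: ['1', 'NONE', '8', 'NONE', '8', '19', '19', '19', '19', '8', '19', '7']
NONE count = 2

Answer: 2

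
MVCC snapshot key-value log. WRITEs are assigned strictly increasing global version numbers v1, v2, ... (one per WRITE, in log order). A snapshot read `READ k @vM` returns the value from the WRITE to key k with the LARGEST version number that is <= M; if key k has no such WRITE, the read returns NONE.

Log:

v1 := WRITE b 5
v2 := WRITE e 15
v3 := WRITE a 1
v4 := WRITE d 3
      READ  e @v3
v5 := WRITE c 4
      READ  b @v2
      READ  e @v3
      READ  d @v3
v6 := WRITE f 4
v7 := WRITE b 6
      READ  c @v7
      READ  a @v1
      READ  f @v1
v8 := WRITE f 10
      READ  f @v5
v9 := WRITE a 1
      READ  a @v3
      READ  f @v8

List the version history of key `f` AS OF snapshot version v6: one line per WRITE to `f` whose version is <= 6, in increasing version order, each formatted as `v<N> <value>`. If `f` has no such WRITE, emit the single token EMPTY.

Answer: v6 4

Derivation:
Scan writes for key=f with version <= 6:
  v1 WRITE b 5 -> skip
  v2 WRITE e 15 -> skip
  v3 WRITE a 1 -> skip
  v4 WRITE d 3 -> skip
  v5 WRITE c 4 -> skip
  v6 WRITE f 4 -> keep
  v7 WRITE b 6 -> skip
  v8 WRITE f 10 -> drop (> snap)
  v9 WRITE a 1 -> skip
Collected: [(6, 4)]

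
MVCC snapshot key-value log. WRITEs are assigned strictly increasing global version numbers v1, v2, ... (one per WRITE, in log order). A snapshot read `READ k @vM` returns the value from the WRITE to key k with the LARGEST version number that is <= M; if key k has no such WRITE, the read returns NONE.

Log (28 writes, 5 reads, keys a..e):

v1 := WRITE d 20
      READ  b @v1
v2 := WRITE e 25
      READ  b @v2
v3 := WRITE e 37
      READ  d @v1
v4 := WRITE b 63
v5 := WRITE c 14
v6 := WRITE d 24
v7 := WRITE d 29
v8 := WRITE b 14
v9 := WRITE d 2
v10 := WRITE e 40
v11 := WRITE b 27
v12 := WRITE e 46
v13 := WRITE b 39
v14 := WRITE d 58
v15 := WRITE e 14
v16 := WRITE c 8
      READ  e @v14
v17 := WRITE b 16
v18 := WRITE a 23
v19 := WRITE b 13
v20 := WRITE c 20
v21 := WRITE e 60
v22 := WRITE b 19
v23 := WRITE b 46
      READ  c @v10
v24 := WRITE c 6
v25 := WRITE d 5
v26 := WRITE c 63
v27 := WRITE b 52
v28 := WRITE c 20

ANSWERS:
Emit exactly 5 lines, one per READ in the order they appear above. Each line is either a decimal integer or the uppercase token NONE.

Answer: NONE
NONE
20
46
14

Derivation:
v1: WRITE d=20  (d history now [(1, 20)])
READ b @v1: history=[] -> no version <= 1 -> NONE
v2: WRITE e=25  (e history now [(2, 25)])
READ b @v2: history=[] -> no version <= 2 -> NONE
v3: WRITE e=37  (e history now [(2, 25), (3, 37)])
READ d @v1: history=[(1, 20)] -> pick v1 -> 20
v4: WRITE b=63  (b history now [(4, 63)])
v5: WRITE c=14  (c history now [(5, 14)])
v6: WRITE d=24  (d history now [(1, 20), (6, 24)])
v7: WRITE d=29  (d history now [(1, 20), (6, 24), (7, 29)])
v8: WRITE b=14  (b history now [(4, 63), (8, 14)])
v9: WRITE d=2  (d history now [(1, 20), (6, 24), (7, 29), (9, 2)])
v10: WRITE e=40  (e history now [(2, 25), (3, 37), (10, 40)])
v11: WRITE b=27  (b history now [(4, 63), (8, 14), (11, 27)])
v12: WRITE e=46  (e history now [(2, 25), (3, 37), (10, 40), (12, 46)])
v13: WRITE b=39  (b history now [(4, 63), (8, 14), (11, 27), (13, 39)])
v14: WRITE d=58  (d history now [(1, 20), (6, 24), (7, 29), (9, 2), (14, 58)])
v15: WRITE e=14  (e history now [(2, 25), (3, 37), (10, 40), (12, 46), (15, 14)])
v16: WRITE c=8  (c history now [(5, 14), (16, 8)])
READ e @v14: history=[(2, 25), (3, 37), (10, 40), (12, 46), (15, 14)] -> pick v12 -> 46
v17: WRITE b=16  (b history now [(4, 63), (8, 14), (11, 27), (13, 39), (17, 16)])
v18: WRITE a=23  (a history now [(18, 23)])
v19: WRITE b=13  (b history now [(4, 63), (8, 14), (11, 27), (13, 39), (17, 16), (19, 13)])
v20: WRITE c=20  (c history now [(5, 14), (16, 8), (20, 20)])
v21: WRITE e=60  (e history now [(2, 25), (3, 37), (10, 40), (12, 46), (15, 14), (21, 60)])
v22: WRITE b=19  (b history now [(4, 63), (8, 14), (11, 27), (13, 39), (17, 16), (19, 13), (22, 19)])
v23: WRITE b=46  (b history now [(4, 63), (8, 14), (11, 27), (13, 39), (17, 16), (19, 13), (22, 19), (23, 46)])
READ c @v10: history=[(5, 14), (16, 8), (20, 20)] -> pick v5 -> 14
v24: WRITE c=6  (c history now [(5, 14), (16, 8), (20, 20), (24, 6)])
v25: WRITE d=5  (d history now [(1, 20), (6, 24), (7, 29), (9, 2), (14, 58), (25, 5)])
v26: WRITE c=63  (c history now [(5, 14), (16, 8), (20, 20), (24, 6), (26, 63)])
v27: WRITE b=52  (b history now [(4, 63), (8, 14), (11, 27), (13, 39), (17, 16), (19, 13), (22, 19), (23, 46), (27, 52)])
v28: WRITE c=20  (c history now [(5, 14), (16, 8), (20, 20), (24, 6), (26, 63), (28, 20)])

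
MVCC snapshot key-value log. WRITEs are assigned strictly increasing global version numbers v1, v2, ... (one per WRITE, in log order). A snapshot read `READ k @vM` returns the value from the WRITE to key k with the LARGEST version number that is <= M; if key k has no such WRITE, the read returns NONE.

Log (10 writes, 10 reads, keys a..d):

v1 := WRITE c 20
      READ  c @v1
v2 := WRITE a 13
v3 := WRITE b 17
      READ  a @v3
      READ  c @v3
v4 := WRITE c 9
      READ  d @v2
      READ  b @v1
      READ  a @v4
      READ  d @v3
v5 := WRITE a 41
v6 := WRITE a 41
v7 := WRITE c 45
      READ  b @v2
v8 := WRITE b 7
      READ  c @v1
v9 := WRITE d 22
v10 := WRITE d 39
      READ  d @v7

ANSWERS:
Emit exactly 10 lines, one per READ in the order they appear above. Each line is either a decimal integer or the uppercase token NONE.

v1: WRITE c=20  (c history now [(1, 20)])
READ c @v1: history=[(1, 20)] -> pick v1 -> 20
v2: WRITE a=13  (a history now [(2, 13)])
v3: WRITE b=17  (b history now [(3, 17)])
READ a @v3: history=[(2, 13)] -> pick v2 -> 13
READ c @v3: history=[(1, 20)] -> pick v1 -> 20
v4: WRITE c=9  (c history now [(1, 20), (4, 9)])
READ d @v2: history=[] -> no version <= 2 -> NONE
READ b @v1: history=[(3, 17)] -> no version <= 1 -> NONE
READ a @v4: history=[(2, 13)] -> pick v2 -> 13
READ d @v3: history=[] -> no version <= 3 -> NONE
v5: WRITE a=41  (a history now [(2, 13), (5, 41)])
v6: WRITE a=41  (a history now [(2, 13), (5, 41), (6, 41)])
v7: WRITE c=45  (c history now [(1, 20), (4, 9), (7, 45)])
READ b @v2: history=[(3, 17)] -> no version <= 2 -> NONE
v8: WRITE b=7  (b history now [(3, 17), (8, 7)])
READ c @v1: history=[(1, 20), (4, 9), (7, 45)] -> pick v1 -> 20
v9: WRITE d=22  (d history now [(9, 22)])
v10: WRITE d=39  (d history now [(9, 22), (10, 39)])
READ d @v7: history=[(9, 22), (10, 39)] -> no version <= 7 -> NONE

Answer: 20
13
20
NONE
NONE
13
NONE
NONE
20
NONE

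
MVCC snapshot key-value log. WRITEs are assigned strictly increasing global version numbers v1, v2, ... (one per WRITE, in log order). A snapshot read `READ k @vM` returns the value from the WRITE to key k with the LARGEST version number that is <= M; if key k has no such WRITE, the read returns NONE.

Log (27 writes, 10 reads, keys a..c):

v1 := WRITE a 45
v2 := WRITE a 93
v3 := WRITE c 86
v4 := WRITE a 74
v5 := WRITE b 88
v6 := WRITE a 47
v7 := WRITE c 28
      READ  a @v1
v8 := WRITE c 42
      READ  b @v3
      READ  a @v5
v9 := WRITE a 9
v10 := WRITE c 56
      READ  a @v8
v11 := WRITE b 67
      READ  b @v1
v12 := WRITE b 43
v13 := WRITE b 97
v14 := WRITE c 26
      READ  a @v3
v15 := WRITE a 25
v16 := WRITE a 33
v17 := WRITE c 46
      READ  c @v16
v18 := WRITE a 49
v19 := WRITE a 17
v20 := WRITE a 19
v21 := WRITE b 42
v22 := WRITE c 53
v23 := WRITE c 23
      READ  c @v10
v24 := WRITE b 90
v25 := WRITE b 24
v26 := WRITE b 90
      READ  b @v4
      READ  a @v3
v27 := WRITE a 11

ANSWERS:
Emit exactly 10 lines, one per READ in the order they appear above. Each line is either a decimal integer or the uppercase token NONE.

Answer: 45
NONE
74
47
NONE
93
26
56
NONE
93

Derivation:
v1: WRITE a=45  (a history now [(1, 45)])
v2: WRITE a=93  (a history now [(1, 45), (2, 93)])
v3: WRITE c=86  (c history now [(3, 86)])
v4: WRITE a=74  (a history now [(1, 45), (2, 93), (4, 74)])
v5: WRITE b=88  (b history now [(5, 88)])
v6: WRITE a=47  (a history now [(1, 45), (2, 93), (4, 74), (6, 47)])
v7: WRITE c=28  (c history now [(3, 86), (7, 28)])
READ a @v1: history=[(1, 45), (2, 93), (4, 74), (6, 47)] -> pick v1 -> 45
v8: WRITE c=42  (c history now [(3, 86), (7, 28), (8, 42)])
READ b @v3: history=[(5, 88)] -> no version <= 3 -> NONE
READ a @v5: history=[(1, 45), (2, 93), (4, 74), (6, 47)] -> pick v4 -> 74
v9: WRITE a=9  (a history now [(1, 45), (2, 93), (4, 74), (6, 47), (9, 9)])
v10: WRITE c=56  (c history now [(3, 86), (7, 28), (8, 42), (10, 56)])
READ a @v8: history=[(1, 45), (2, 93), (4, 74), (6, 47), (9, 9)] -> pick v6 -> 47
v11: WRITE b=67  (b history now [(5, 88), (11, 67)])
READ b @v1: history=[(5, 88), (11, 67)] -> no version <= 1 -> NONE
v12: WRITE b=43  (b history now [(5, 88), (11, 67), (12, 43)])
v13: WRITE b=97  (b history now [(5, 88), (11, 67), (12, 43), (13, 97)])
v14: WRITE c=26  (c history now [(3, 86), (7, 28), (8, 42), (10, 56), (14, 26)])
READ a @v3: history=[(1, 45), (2, 93), (4, 74), (6, 47), (9, 9)] -> pick v2 -> 93
v15: WRITE a=25  (a history now [(1, 45), (2, 93), (4, 74), (6, 47), (9, 9), (15, 25)])
v16: WRITE a=33  (a history now [(1, 45), (2, 93), (4, 74), (6, 47), (9, 9), (15, 25), (16, 33)])
v17: WRITE c=46  (c history now [(3, 86), (7, 28), (8, 42), (10, 56), (14, 26), (17, 46)])
READ c @v16: history=[(3, 86), (7, 28), (8, 42), (10, 56), (14, 26), (17, 46)] -> pick v14 -> 26
v18: WRITE a=49  (a history now [(1, 45), (2, 93), (4, 74), (6, 47), (9, 9), (15, 25), (16, 33), (18, 49)])
v19: WRITE a=17  (a history now [(1, 45), (2, 93), (4, 74), (6, 47), (9, 9), (15, 25), (16, 33), (18, 49), (19, 17)])
v20: WRITE a=19  (a history now [(1, 45), (2, 93), (4, 74), (6, 47), (9, 9), (15, 25), (16, 33), (18, 49), (19, 17), (20, 19)])
v21: WRITE b=42  (b history now [(5, 88), (11, 67), (12, 43), (13, 97), (21, 42)])
v22: WRITE c=53  (c history now [(3, 86), (7, 28), (8, 42), (10, 56), (14, 26), (17, 46), (22, 53)])
v23: WRITE c=23  (c history now [(3, 86), (7, 28), (8, 42), (10, 56), (14, 26), (17, 46), (22, 53), (23, 23)])
READ c @v10: history=[(3, 86), (7, 28), (8, 42), (10, 56), (14, 26), (17, 46), (22, 53), (23, 23)] -> pick v10 -> 56
v24: WRITE b=90  (b history now [(5, 88), (11, 67), (12, 43), (13, 97), (21, 42), (24, 90)])
v25: WRITE b=24  (b history now [(5, 88), (11, 67), (12, 43), (13, 97), (21, 42), (24, 90), (25, 24)])
v26: WRITE b=90  (b history now [(5, 88), (11, 67), (12, 43), (13, 97), (21, 42), (24, 90), (25, 24), (26, 90)])
READ b @v4: history=[(5, 88), (11, 67), (12, 43), (13, 97), (21, 42), (24, 90), (25, 24), (26, 90)] -> no version <= 4 -> NONE
READ a @v3: history=[(1, 45), (2, 93), (4, 74), (6, 47), (9, 9), (15, 25), (16, 33), (18, 49), (19, 17), (20, 19)] -> pick v2 -> 93
v27: WRITE a=11  (a history now [(1, 45), (2, 93), (4, 74), (6, 47), (9, 9), (15, 25), (16, 33), (18, 49), (19, 17), (20, 19), (27, 11)])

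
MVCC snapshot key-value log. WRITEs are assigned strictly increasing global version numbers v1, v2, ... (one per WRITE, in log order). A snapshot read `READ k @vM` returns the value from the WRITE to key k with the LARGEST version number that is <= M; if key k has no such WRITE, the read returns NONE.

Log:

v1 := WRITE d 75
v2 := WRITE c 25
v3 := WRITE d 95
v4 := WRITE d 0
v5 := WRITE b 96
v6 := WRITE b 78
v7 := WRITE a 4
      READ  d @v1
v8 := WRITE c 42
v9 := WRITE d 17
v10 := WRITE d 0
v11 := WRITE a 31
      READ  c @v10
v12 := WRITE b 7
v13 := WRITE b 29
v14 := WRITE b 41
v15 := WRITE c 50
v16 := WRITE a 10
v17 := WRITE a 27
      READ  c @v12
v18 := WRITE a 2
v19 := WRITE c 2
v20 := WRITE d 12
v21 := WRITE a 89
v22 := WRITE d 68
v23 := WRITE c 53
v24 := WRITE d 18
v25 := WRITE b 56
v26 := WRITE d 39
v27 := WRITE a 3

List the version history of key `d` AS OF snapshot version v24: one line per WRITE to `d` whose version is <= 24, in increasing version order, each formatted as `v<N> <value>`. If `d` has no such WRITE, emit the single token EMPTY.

Answer: v1 75
v3 95
v4 0
v9 17
v10 0
v20 12
v22 68
v24 18

Derivation:
Scan writes for key=d with version <= 24:
  v1 WRITE d 75 -> keep
  v2 WRITE c 25 -> skip
  v3 WRITE d 95 -> keep
  v4 WRITE d 0 -> keep
  v5 WRITE b 96 -> skip
  v6 WRITE b 78 -> skip
  v7 WRITE a 4 -> skip
  v8 WRITE c 42 -> skip
  v9 WRITE d 17 -> keep
  v10 WRITE d 0 -> keep
  v11 WRITE a 31 -> skip
  v12 WRITE b 7 -> skip
  v13 WRITE b 29 -> skip
  v14 WRITE b 41 -> skip
  v15 WRITE c 50 -> skip
  v16 WRITE a 10 -> skip
  v17 WRITE a 27 -> skip
  v18 WRITE a 2 -> skip
  v19 WRITE c 2 -> skip
  v20 WRITE d 12 -> keep
  v21 WRITE a 89 -> skip
  v22 WRITE d 68 -> keep
  v23 WRITE c 53 -> skip
  v24 WRITE d 18 -> keep
  v25 WRITE b 56 -> skip
  v26 WRITE d 39 -> drop (> snap)
  v27 WRITE a 3 -> skip
Collected: [(1, 75), (3, 95), (4, 0), (9, 17), (10, 0), (20, 12), (22, 68), (24, 18)]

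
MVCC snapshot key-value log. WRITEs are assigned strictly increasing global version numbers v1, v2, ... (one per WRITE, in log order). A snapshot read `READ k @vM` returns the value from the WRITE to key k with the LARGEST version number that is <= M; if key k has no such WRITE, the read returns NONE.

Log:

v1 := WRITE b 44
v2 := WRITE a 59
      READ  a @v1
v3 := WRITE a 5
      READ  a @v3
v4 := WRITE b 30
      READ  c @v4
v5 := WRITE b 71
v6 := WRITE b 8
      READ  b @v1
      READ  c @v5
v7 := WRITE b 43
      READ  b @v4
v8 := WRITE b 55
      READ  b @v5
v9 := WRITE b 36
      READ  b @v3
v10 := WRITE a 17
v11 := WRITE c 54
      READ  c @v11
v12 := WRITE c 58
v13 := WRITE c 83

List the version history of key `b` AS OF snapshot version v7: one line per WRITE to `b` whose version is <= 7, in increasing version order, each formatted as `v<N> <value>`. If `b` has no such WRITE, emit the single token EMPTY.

Scan writes for key=b with version <= 7:
  v1 WRITE b 44 -> keep
  v2 WRITE a 59 -> skip
  v3 WRITE a 5 -> skip
  v4 WRITE b 30 -> keep
  v5 WRITE b 71 -> keep
  v6 WRITE b 8 -> keep
  v7 WRITE b 43 -> keep
  v8 WRITE b 55 -> drop (> snap)
  v9 WRITE b 36 -> drop (> snap)
  v10 WRITE a 17 -> skip
  v11 WRITE c 54 -> skip
  v12 WRITE c 58 -> skip
  v13 WRITE c 83 -> skip
Collected: [(1, 44), (4, 30), (5, 71), (6, 8), (7, 43)]

Answer: v1 44
v4 30
v5 71
v6 8
v7 43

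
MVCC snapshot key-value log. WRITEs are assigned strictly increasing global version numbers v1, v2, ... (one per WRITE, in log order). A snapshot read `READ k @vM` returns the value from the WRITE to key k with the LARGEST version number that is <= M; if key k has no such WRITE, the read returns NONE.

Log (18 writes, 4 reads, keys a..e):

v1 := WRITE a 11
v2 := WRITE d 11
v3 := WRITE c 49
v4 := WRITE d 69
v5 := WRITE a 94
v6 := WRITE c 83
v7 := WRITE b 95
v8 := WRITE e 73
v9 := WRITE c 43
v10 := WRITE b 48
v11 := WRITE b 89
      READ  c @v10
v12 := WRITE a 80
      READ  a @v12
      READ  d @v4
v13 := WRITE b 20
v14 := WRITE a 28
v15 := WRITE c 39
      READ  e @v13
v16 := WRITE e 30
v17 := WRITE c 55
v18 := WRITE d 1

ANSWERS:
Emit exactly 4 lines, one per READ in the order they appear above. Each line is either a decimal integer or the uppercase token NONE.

v1: WRITE a=11  (a history now [(1, 11)])
v2: WRITE d=11  (d history now [(2, 11)])
v3: WRITE c=49  (c history now [(3, 49)])
v4: WRITE d=69  (d history now [(2, 11), (4, 69)])
v5: WRITE a=94  (a history now [(1, 11), (5, 94)])
v6: WRITE c=83  (c history now [(3, 49), (6, 83)])
v7: WRITE b=95  (b history now [(7, 95)])
v8: WRITE e=73  (e history now [(8, 73)])
v9: WRITE c=43  (c history now [(3, 49), (6, 83), (9, 43)])
v10: WRITE b=48  (b history now [(7, 95), (10, 48)])
v11: WRITE b=89  (b history now [(7, 95), (10, 48), (11, 89)])
READ c @v10: history=[(3, 49), (6, 83), (9, 43)] -> pick v9 -> 43
v12: WRITE a=80  (a history now [(1, 11), (5, 94), (12, 80)])
READ a @v12: history=[(1, 11), (5, 94), (12, 80)] -> pick v12 -> 80
READ d @v4: history=[(2, 11), (4, 69)] -> pick v4 -> 69
v13: WRITE b=20  (b history now [(7, 95), (10, 48), (11, 89), (13, 20)])
v14: WRITE a=28  (a history now [(1, 11), (5, 94), (12, 80), (14, 28)])
v15: WRITE c=39  (c history now [(3, 49), (6, 83), (9, 43), (15, 39)])
READ e @v13: history=[(8, 73)] -> pick v8 -> 73
v16: WRITE e=30  (e history now [(8, 73), (16, 30)])
v17: WRITE c=55  (c history now [(3, 49), (6, 83), (9, 43), (15, 39), (17, 55)])
v18: WRITE d=1  (d history now [(2, 11), (4, 69), (18, 1)])

Answer: 43
80
69
73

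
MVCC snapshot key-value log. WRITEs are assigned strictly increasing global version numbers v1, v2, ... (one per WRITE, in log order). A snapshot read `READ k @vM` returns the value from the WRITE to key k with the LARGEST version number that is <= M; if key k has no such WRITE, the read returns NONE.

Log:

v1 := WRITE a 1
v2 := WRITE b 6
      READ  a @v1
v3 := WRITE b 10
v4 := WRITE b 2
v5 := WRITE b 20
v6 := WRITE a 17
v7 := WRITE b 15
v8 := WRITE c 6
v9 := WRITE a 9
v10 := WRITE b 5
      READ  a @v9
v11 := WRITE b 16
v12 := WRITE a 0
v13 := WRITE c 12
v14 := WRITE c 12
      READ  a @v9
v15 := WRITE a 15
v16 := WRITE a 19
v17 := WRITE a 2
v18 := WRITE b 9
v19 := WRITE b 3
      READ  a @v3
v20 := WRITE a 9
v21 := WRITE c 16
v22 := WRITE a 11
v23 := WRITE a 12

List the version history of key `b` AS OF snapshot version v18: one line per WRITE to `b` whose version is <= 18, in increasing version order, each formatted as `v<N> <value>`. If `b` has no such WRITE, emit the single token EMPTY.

Answer: v2 6
v3 10
v4 2
v5 20
v7 15
v10 5
v11 16
v18 9

Derivation:
Scan writes for key=b with version <= 18:
  v1 WRITE a 1 -> skip
  v2 WRITE b 6 -> keep
  v3 WRITE b 10 -> keep
  v4 WRITE b 2 -> keep
  v5 WRITE b 20 -> keep
  v6 WRITE a 17 -> skip
  v7 WRITE b 15 -> keep
  v8 WRITE c 6 -> skip
  v9 WRITE a 9 -> skip
  v10 WRITE b 5 -> keep
  v11 WRITE b 16 -> keep
  v12 WRITE a 0 -> skip
  v13 WRITE c 12 -> skip
  v14 WRITE c 12 -> skip
  v15 WRITE a 15 -> skip
  v16 WRITE a 19 -> skip
  v17 WRITE a 2 -> skip
  v18 WRITE b 9 -> keep
  v19 WRITE b 3 -> drop (> snap)
  v20 WRITE a 9 -> skip
  v21 WRITE c 16 -> skip
  v22 WRITE a 11 -> skip
  v23 WRITE a 12 -> skip
Collected: [(2, 6), (3, 10), (4, 2), (5, 20), (7, 15), (10, 5), (11, 16), (18, 9)]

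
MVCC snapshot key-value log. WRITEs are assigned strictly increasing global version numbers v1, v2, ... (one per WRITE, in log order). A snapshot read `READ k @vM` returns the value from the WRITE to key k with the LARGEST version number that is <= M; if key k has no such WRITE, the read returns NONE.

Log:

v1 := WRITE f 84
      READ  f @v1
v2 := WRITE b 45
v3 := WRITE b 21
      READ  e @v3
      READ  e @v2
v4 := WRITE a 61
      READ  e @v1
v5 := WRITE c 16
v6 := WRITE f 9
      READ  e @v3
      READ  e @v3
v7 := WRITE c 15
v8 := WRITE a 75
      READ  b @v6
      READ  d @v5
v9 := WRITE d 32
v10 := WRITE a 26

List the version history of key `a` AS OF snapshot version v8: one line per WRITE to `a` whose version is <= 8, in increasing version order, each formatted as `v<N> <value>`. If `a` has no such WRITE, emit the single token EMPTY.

Answer: v4 61
v8 75

Derivation:
Scan writes for key=a with version <= 8:
  v1 WRITE f 84 -> skip
  v2 WRITE b 45 -> skip
  v3 WRITE b 21 -> skip
  v4 WRITE a 61 -> keep
  v5 WRITE c 16 -> skip
  v6 WRITE f 9 -> skip
  v7 WRITE c 15 -> skip
  v8 WRITE a 75 -> keep
  v9 WRITE d 32 -> skip
  v10 WRITE a 26 -> drop (> snap)
Collected: [(4, 61), (8, 75)]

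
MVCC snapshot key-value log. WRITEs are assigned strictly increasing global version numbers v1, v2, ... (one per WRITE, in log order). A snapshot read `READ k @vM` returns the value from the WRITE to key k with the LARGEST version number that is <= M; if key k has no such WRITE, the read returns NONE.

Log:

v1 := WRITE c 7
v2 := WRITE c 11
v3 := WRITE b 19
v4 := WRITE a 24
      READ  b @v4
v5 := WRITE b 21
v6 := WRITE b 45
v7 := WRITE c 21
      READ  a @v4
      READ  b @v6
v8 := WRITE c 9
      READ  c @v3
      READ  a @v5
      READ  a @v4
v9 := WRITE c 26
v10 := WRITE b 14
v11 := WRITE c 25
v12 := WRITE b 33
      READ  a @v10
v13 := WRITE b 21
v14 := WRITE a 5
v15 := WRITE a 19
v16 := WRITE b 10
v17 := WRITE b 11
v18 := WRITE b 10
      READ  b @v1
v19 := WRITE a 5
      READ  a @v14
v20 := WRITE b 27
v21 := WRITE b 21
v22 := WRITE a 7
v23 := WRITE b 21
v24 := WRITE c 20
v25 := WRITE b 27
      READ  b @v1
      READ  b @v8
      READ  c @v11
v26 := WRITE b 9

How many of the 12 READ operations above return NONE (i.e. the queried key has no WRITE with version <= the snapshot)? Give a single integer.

v1: WRITE c=7  (c history now [(1, 7)])
v2: WRITE c=11  (c history now [(1, 7), (2, 11)])
v3: WRITE b=19  (b history now [(3, 19)])
v4: WRITE a=24  (a history now [(4, 24)])
READ b @v4: history=[(3, 19)] -> pick v3 -> 19
v5: WRITE b=21  (b history now [(3, 19), (5, 21)])
v6: WRITE b=45  (b history now [(3, 19), (5, 21), (6, 45)])
v7: WRITE c=21  (c history now [(1, 7), (2, 11), (7, 21)])
READ a @v4: history=[(4, 24)] -> pick v4 -> 24
READ b @v6: history=[(3, 19), (5, 21), (6, 45)] -> pick v6 -> 45
v8: WRITE c=9  (c history now [(1, 7), (2, 11), (7, 21), (8, 9)])
READ c @v3: history=[(1, 7), (2, 11), (7, 21), (8, 9)] -> pick v2 -> 11
READ a @v5: history=[(4, 24)] -> pick v4 -> 24
READ a @v4: history=[(4, 24)] -> pick v4 -> 24
v9: WRITE c=26  (c history now [(1, 7), (2, 11), (7, 21), (8, 9), (9, 26)])
v10: WRITE b=14  (b history now [(3, 19), (5, 21), (6, 45), (10, 14)])
v11: WRITE c=25  (c history now [(1, 7), (2, 11), (7, 21), (8, 9), (9, 26), (11, 25)])
v12: WRITE b=33  (b history now [(3, 19), (5, 21), (6, 45), (10, 14), (12, 33)])
READ a @v10: history=[(4, 24)] -> pick v4 -> 24
v13: WRITE b=21  (b history now [(3, 19), (5, 21), (6, 45), (10, 14), (12, 33), (13, 21)])
v14: WRITE a=5  (a history now [(4, 24), (14, 5)])
v15: WRITE a=19  (a history now [(4, 24), (14, 5), (15, 19)])
v16: WRITE b=10  (b history now [(3, 19), (5, 21), (6, 45), (10, 14), (12, 33), (13, 21), (16, 10)])
v17: WRITE b=11  (b history now [(3, 19), (5, 21), (6, 45), (10, 14), (12, 33), (13, 21), (16, 10), (17, 11)])
v18: WRITE b=10  (b history now [(3, 19), (5, 21), (6, 45), (10, 14), (12, 33), (13, 21), (16, 10), (17, 11), (18, 10)])
READ b @v1: history=[(3, 19), (5, 21), (6, 45), (10, 14), (12, 33), (13, 21), (16, 10), (17, 11), (18, 10)] -> no version <= 1 -> NONE
v19: WRITE a=5  (a history now [(4, 24), (14, 5), (15, 19), (19, 5)])
READ a @v14: history=[(4, 24), (14, 5), (15, 19), (19, 5)] -> pick v14 -> 5
v20: WRITE b=27  (b history now [(3, 19), (5, 21), (6, 45), (10, 14), (12, 33), (13, 21), (16, 10), (17, 11), (18, 10), (20, 27)])
v21: WRITE b=21  (b history now [(3, 19), (5, 21), (6, 45), (10, 14), (12, 33), (13, 21), (16, 10), (17, 11), (18, 10), (20, 27), (21, 21)])
v22: WRITE a=7  (a history now [(4, 24), (14, 5), (15, 19), (19, 5), (22, 7)])
v23: WRITE b=21  (b history now [(3, 19), (5, 21), (6, 45), (10, 14), (12, 33), (13, 21), (16, 10), (17, 11), (18, 10), (20, 27), (21, 21), (23, 21)])
v24: WRITE c=20  (c history now [(1, 7), (2, 11), (7, 21), (8, 9), (9, 26), (11, 25), (24, 20)])
v25: WRITE b=27  (b history now [(3, 19), (5, 21), (6, 45), (10, 14), (12, 33), (13, 21), (16, 10), (17, 11), (18, 10), (20, 27), (21, 21), (23, 21), (25, 27)])
READ b @v1: history=[(3, 19), (5, 21), (6, 45), (10, 14), (12, 33), (13, 21), (16, 10), (17, 11), (18, 10), (20, 27), (21, 21), (23, 21), (25, 27)] -> no version <= 1 -> NONE
READ b @v8: history=[(3, 19), (5, 21), (6, 45), (10, 14), (12, 33), (13, 21), (16, 10), (17, 11), (18, 10), (20, 27), (21, 21), (23, 21), (25, 27)] -> pick v6 -> 45
READ c @v11: history=[(1, 7), (2, 11), (7, 21), (8, 9), (9, 26), (11, 25), (24, 20)] -> pick v11 -> 25
v26: WRITE b=9  (b history now [(3, 19), (5, 21), (6, 45), (10, 14), (12, 33), (13, 21), (16, 10), (17, 11), (18, 10), (20, 27), (21, 21), (23, 21), (25, 27), (26, 9)])
Read results in order: ['19', '24', '45', '11', '24', '24', '24', 'NONE', '5', 'NONE', '45', '25']
NONE count = 2

Answer: 2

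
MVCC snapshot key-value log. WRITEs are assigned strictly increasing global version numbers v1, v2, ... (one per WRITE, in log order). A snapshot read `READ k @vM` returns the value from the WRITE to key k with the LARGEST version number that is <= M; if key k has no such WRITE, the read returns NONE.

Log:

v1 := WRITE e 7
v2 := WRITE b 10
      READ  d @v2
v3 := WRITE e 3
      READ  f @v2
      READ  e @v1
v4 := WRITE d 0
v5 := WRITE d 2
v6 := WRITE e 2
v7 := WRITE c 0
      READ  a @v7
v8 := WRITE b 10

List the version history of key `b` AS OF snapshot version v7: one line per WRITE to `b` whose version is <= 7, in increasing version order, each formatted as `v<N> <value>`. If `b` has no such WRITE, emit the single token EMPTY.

Scan writes for key=b with version <= 7:
  v1 WRITE e 7 -> skip
  v2 WRITE b 10 -> keep
  v3 WRITE e 3 -> skip
  v4 WRITE d 0 -> skip
  v5 WRITE d 2 -> skip
  v6 WRITE e 2 -> skip
  v7 WRITE c 0 -> skip
  v8 WRITE b 10 -> drop (> snap)
Collected: [(2, 10)]

Answer: v2 10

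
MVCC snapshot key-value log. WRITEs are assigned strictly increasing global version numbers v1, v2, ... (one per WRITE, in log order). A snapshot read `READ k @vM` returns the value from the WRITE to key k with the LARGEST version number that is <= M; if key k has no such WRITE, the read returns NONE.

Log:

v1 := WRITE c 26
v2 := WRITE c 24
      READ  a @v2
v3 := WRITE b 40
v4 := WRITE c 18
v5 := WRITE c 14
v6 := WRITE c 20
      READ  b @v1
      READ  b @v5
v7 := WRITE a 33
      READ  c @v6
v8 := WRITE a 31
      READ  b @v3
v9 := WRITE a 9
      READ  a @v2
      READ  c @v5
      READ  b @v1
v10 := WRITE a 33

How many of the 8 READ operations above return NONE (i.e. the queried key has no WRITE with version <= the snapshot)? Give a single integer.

v1: WRITE c=26  (c history now [(1, 26)])
v2: WRITE c=24  (c history now [(1, 26), (2, 24)])
READ a @v2: history=[] -> no version <= 2 -> NONE
v3: WRITE b=40  (b history now [(3, 40)])
v4: WRITE c=18  (c history now [(1, 26), (2, 24), (4, 18)])
v5: WRITE c=14  (c history now [(1, 26), (2, 24), (4, 18), (5, 14)])
v6: WRITE c=20  (c history now [(1, 26), (2, 24), (4, 18), (5, 14), (6, 20)])
READ b @v1: history=[(3, 40)] -> no version <= 1 -> NONE
READ b @v5: history=[(3, 40)] -> pick v3 -> 40
v7: WRITE a=33  (a history now [(7, 33)])
READ c @v6: history=[(1, 26), (2, 24), (4, 18), (5, 14), (6, 20)] -> pick v6 -> 20
v8: WRITE a=31  (a history now [(7, 33), (8, 31)])
READ b @v3: history=[(3, 40)] -> pick v3 -> 40
v9: WRITE a=9  (a history now [(7, 33), (8, 31), (9, 9)])
READ a @v2: history=[(7, 33), (8, 31), (9, 9)] -> no version <= 2 -> NONE
READ c @v5: history=[(1, 26), (2, 24), (4, 18), (5, 14), (6, 20)] -> pick v5 -> 14
READ b @v1: history=[(3, 40)] -> no version <= 1 -> NONE
v10: WRITE a=33  (a history now [(7, 33), (8, 31), (9, 9), (10, 33)])
Read results in order: ['NONE', 'NONE', '40', '20', '40', 'NONE', '14', 'NONE']
NONE count = 4

Answer: 4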